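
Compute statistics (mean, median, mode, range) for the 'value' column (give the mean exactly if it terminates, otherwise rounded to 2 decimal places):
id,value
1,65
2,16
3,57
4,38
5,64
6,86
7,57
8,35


Data: [65, 16, 57, 38, 64, 86, 57, 35]
Count: 8
Sum: 418
Mean: 418/8 = 52.25
Sorted: [16, 35, 38, 57, 57, 64, 65, 86]
Median: 57.0
Mode: 57 (2 times)
Range: 86 - 16 = 70
Min: 16, Max: 86

mean=52.25, median=57.0, mode=57, range=70


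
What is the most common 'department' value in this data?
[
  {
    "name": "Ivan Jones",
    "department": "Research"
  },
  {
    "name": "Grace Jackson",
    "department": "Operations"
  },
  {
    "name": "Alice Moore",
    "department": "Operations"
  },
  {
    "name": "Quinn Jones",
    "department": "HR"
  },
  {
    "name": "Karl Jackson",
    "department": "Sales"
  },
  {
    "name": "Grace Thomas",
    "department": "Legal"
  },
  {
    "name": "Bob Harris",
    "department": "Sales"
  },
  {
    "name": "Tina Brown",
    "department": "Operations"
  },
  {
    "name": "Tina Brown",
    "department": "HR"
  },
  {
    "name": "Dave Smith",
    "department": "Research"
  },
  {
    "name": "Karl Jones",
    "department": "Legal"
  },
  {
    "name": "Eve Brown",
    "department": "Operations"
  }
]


Counting 'department' values across 12 records:

  Operations: 4 ####
  Research: 2 ##
  HR: 2 ##
  Sales: 2 ##
  Legal: 2 ##

Most common: Operations (4 times)

Operations (4 times)


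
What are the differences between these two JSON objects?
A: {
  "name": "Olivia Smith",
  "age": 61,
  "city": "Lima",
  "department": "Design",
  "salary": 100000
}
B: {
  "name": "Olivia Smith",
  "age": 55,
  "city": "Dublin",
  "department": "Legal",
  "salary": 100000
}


Comparing each field (in key order):
  name: same
  age: DIFFERENT
  city: DIFFERENT
  department: DIFFERENT
  salary: same
Differences:
  age: 61 -> 55
  city: Lima -> Dublin
  department: Design -> Legal

3 field(s) changed

3 changes: age, city, department


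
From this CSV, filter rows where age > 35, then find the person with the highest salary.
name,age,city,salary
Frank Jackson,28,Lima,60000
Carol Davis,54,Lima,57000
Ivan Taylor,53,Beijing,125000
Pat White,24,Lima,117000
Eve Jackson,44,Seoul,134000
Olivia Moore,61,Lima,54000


Filter: age > 35
Sort by: salary (descending)

Filtered records (4):
  Eve Jackson, age 44, salary $134000
  Ivan Taylor, age 53, salary $125000
  Carol Davis, age 54, salary $57000
  Olivia Moore, age 61, salary $54000

Highest salary: Eve Jackson ($134000)

Eve Jackson


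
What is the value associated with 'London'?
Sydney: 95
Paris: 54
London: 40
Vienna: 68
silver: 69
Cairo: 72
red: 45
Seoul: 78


Looking up key 'London'
Value: 40

40


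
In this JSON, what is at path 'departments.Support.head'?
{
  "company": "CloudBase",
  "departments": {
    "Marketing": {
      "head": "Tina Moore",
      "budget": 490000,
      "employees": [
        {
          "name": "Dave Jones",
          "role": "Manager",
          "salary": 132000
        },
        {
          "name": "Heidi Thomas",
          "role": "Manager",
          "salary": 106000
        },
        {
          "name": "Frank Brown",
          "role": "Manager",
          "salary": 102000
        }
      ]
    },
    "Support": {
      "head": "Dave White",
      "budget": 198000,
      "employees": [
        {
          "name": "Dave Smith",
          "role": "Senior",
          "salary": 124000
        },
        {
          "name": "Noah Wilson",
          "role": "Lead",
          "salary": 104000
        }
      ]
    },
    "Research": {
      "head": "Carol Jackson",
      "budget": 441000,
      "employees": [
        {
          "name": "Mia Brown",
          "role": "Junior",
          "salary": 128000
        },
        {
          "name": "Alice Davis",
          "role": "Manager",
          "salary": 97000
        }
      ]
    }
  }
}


Path: departments.Support.head

Navigate:
  -> departments
  -> Support
  -> head = 'Dave White'

Dave White


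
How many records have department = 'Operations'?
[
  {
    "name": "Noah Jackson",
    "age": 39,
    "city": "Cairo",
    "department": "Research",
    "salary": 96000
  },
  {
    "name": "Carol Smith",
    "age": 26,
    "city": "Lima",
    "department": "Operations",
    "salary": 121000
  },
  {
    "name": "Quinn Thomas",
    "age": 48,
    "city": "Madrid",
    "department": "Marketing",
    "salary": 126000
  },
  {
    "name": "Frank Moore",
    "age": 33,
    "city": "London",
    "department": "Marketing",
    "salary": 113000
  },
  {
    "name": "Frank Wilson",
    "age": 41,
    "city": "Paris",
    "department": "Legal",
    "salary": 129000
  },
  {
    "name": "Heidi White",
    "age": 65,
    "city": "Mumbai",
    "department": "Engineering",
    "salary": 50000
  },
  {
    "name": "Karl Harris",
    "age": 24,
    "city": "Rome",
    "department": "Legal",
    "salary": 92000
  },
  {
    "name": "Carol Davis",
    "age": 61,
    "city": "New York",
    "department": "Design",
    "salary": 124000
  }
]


Data: 8 records
Condition: department = 'Operations'

Checking each record:
  Noah Jackson: Research
  Carol Smith: Operations MATCH
  Quinn Thomas: Marketing
  Frank Moore: Marketing
  Frank Wilson: Legal
  Heidi White: Engineering
  Karl Harris: Legal
  Carol Davis: Design

Count: 1

1


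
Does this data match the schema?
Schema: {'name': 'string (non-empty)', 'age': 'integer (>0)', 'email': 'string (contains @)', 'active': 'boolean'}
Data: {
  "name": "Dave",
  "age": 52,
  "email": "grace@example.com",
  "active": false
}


Validating each field against schema:
  name: OK (non-empty string)
  age: OK (positive integer)
  email: OK (string with @)
  active: OK (boolean)

Result: VALID

VALID


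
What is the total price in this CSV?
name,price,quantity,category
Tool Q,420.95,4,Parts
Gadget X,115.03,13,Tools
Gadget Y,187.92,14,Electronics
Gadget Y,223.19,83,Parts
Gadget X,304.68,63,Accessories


Computing total price:
Values: [420.95, 115.03, 187.92, 223.19, 304.68]
Sum = 1251.77

1251.77


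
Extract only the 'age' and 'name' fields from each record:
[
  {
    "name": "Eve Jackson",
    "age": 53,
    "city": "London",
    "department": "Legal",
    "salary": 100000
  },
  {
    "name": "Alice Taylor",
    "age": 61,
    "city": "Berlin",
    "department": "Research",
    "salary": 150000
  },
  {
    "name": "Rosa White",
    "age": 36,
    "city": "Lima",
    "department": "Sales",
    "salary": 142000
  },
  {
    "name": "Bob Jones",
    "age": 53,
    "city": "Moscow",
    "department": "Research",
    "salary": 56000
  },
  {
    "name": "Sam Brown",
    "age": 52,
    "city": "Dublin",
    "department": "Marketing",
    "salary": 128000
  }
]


Original: 5 records with fields: name, age, city, department, salary
Keep: ['age', 'name']
Drop: ['city', 'department', 'salary']
Result: 5 records, 2 fields each

[
  {
    "age": 53,
    "name": "Eve Jackson"
  },
  {
    "age": 61,
    "name": "Alice Taylor"
  },
  {
    "age": 36,
    "name": "Rosa White"
  },
  {
    "age": 53,
    "name": "Bob Jones"
  },
  {
    "age": 52,
    "name": "Sam Brown"
  }
]


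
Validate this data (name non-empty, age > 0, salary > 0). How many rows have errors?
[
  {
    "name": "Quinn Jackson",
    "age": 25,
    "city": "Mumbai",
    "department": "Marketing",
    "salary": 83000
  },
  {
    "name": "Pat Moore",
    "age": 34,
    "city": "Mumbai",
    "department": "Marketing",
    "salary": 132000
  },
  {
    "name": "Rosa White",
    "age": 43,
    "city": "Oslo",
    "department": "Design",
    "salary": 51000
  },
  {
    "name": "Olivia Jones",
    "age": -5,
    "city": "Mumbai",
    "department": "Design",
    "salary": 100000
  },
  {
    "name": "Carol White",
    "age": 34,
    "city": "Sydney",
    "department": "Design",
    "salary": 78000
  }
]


Validating 5 records:
Rules: name non-empty, age > 0, salary > 0

  Row 1 (Quinn Jackson): OK
  Row 2 (Pat Moore): OK
  Row 3 (Rosa White): OK
  Row 4 (Olivia Jones): negative age: -5
  Row 5 (Carol White): OK

Total errors: 1

1 errors


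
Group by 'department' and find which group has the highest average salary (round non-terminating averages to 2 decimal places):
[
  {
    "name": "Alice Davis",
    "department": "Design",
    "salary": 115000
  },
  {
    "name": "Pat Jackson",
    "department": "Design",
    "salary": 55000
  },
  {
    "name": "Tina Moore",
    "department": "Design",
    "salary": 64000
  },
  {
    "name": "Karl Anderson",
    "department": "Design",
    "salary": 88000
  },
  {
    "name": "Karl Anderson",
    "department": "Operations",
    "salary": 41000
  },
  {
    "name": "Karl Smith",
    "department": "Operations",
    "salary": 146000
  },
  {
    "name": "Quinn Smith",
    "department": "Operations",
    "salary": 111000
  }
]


Group by: department

Groups:
  Design: 4 people, avg salary = 322000/4 = $80500
  Operations: 3 people, avg salary = 298000/3 ≈ $99333.33

Highest average salary: Operations (≈$99333.33)

Operations (≈$99333.33)


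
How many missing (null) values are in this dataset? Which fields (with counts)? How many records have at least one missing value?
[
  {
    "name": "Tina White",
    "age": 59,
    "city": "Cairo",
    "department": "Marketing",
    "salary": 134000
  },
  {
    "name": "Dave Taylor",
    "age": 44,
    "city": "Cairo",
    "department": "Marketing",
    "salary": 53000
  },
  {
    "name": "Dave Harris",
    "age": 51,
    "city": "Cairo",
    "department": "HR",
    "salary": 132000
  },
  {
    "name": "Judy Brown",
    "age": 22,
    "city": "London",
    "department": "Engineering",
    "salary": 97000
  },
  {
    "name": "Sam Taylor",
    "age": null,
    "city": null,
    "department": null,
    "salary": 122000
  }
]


Checking for missing (null) values in 5 records:

  Tina White: complete
  Dave Taylor: complete
  Dave Harris: complete
  Judy Brown: complete
  Sam Taylor: age, city, department

Per field:
  name: 0 missing
  age: 1 missing
  city: 1 missing
  department: 1 missing
  salary: 0 missing

Total missing values: 3
Records with any missing: 1

3 missing values (age: 1, city: 1, department: 1); 1 incomplete records


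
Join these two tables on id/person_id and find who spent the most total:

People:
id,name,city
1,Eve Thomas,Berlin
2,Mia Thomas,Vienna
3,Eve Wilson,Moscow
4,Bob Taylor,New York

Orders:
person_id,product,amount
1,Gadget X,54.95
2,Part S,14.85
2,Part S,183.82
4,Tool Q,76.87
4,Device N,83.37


Join on: people.id = orders.person_id

Joined rows:
  Eve Thomas (Berlin) bought Gadget X for $54.95
  Mia Thomas (Vienna) bought Part S for $14.85
  Mia Thomas (Vienna) bought Part S for $183.82
  Bob Taylor (New York) bought Tool Q for $76.87
  Bob Taylor (New York) bought Device N for $83.37

Total per person:
  Mia Thomas: $198.67
  Bob Taylor: $160.24
  Eve Thomas: $54.95

Top spender: Mia Thomas ($198.67)

Mia Thomas ($198.67)


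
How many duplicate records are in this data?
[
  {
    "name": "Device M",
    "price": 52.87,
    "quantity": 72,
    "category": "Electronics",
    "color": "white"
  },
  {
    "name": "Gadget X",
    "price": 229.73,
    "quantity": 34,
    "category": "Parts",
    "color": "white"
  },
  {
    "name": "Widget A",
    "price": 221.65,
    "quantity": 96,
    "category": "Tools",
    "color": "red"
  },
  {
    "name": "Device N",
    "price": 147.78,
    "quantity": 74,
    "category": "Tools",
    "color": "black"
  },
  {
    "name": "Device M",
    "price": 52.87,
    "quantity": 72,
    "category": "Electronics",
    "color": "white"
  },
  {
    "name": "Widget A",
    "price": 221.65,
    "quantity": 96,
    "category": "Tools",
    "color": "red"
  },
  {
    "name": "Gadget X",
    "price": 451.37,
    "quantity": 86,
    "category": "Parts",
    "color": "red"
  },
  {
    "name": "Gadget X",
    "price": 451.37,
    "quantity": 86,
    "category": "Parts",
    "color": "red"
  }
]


Checking 8 records for duplicates:

  Row 1: Device M ($52.87, qty 72)
  Row 2: Gadget X ($229.73, qty 34)
  Row 3: Widget A ($221.65, qty 96)
  Row 4: Device N ($147.78, qty 74)
  Row 5: Device M ($52.87, qty 72) <-- DUPLICATE
  Row 6: Widget A ($221.65, qty 96) <-- DUPLICATE
  Row 7: Gadget X ($451.37, qty 86)
  Row 8: Gadget X ($451.37, qty 86) <-- DUPLICATE

Duplicates found: 3
Unique records: 5

3 duplicates, 5 unique


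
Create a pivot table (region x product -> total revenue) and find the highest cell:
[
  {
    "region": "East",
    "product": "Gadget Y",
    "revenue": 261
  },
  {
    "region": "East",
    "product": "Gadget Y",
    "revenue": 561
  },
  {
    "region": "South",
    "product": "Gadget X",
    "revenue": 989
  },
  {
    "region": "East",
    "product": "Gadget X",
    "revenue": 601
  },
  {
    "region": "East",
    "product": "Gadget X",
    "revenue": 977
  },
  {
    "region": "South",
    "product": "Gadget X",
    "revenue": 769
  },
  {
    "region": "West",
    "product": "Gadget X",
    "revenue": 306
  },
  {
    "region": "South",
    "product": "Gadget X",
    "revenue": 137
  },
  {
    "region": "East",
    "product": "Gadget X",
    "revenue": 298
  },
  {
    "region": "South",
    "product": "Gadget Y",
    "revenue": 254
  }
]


Pivot: region (rows) x product (columns) -> total revenue

     Gadget X      Gadget Y    
East          1876           822  
South         1895           254  
West           306             0  

Highest: South / Gadget X = $1895

South / Gadget X = $1895


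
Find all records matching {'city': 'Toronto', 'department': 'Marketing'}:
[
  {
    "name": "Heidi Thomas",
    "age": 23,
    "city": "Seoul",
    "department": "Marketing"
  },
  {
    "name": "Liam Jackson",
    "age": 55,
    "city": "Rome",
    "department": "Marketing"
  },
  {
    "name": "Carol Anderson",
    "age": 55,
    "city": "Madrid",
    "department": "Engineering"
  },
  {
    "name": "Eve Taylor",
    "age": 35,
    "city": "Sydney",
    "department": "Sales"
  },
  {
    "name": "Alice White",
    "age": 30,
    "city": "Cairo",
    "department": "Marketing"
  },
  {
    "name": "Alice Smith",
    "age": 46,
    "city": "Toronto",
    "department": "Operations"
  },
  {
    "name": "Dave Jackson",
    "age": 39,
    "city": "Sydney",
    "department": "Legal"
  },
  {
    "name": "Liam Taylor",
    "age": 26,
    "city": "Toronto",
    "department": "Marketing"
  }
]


Search criteria: {'city': 'Toronto', 'department': 'Marketing'}

Checking 8 records:
  Heidi Thomas: {city: Seoul, department: Marketing}
  Liam Jackson: {city: Rome, department: Marketing}
  Carol Anderson: {city: Madrid, department: Engineering}
  Eve Taylor: {city: Sydney, department: Sales}
  Alice White: {city: Cairo, department: Marketing}
  Alice Smith: {city: Toronto, department: Operations}
  Dave Jackson: {city: Sydney, department: Legal}
  Liam Taylor: {city: Toronto, department: Marketing} <-- MATCH

Matches: ["Liam Taylor"]

["Liam Taylor"]


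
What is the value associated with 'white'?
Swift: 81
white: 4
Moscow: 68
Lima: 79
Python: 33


Looking up key 'white'
Value: 4

4


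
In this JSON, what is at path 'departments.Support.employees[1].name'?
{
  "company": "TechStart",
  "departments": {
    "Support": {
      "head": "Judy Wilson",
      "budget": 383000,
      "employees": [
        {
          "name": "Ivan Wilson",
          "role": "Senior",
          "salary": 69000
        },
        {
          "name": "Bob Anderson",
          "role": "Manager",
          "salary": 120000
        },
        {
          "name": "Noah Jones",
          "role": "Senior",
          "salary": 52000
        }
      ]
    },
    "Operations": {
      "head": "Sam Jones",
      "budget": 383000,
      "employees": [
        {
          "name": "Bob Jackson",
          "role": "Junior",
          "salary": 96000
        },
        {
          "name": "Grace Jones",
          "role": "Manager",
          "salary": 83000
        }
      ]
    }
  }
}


Path: departments.Support.employees[1].name

Navigate:
  -> departments
  -> Support
  -> employees[1].name = 'Bob Anderson'

Bob Anderson


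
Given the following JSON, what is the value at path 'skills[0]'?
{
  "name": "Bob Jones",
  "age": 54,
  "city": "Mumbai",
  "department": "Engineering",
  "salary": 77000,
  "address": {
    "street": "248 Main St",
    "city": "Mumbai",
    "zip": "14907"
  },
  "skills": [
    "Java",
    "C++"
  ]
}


Query: skills[0]
Path: skills -> first element
Value: Java

Java


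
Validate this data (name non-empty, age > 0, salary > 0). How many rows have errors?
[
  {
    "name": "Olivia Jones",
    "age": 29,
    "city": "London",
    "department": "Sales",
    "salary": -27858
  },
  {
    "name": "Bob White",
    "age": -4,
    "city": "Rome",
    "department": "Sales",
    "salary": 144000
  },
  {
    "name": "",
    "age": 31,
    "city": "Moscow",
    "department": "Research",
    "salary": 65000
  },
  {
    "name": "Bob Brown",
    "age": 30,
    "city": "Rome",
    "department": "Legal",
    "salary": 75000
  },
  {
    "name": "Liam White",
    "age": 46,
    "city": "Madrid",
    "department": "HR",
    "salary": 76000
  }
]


Validating 5 records:
Rules: name non-empty, age > 0, salary > 0

  Row 1 (Olivia Jones): negative salary: -27858
  Row 2 (Bob White): negative age: -4
  Row 3 (???): empty name
  Row 4 (Bob Brown): OK
  Row 5 (Liam White): OK

Total errors: 3

3 errors


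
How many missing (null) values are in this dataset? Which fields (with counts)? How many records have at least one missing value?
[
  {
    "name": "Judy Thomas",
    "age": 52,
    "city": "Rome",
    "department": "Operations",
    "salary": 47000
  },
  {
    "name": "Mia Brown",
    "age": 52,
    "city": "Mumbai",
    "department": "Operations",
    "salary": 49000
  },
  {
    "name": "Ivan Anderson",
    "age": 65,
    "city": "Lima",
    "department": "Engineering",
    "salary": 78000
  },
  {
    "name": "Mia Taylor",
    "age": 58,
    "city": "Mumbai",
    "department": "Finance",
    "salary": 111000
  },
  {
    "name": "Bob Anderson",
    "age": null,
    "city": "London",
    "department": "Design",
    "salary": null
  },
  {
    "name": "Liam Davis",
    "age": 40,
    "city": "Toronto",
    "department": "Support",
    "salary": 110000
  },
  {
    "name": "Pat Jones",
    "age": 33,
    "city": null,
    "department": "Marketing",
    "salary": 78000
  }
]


Checking for missing (null) values in 7 records:

  Judy Thomas: complete
  Mia Brown: complete
  Ivan Anderson: complete
  Mia Taylor: complete
  Bob Anderson: age, salary
  Liam Davis: complete
  Pat Jones: city

Per field:
  name: 0 missing
  age: 1 missing
  city: 1 missing
  department: 0 missing
  salary: 1 missing

Total missing values: 3
Records with any missing: 2

3 missing values (age: 1, city: 1, salary: 1); 2 incomplete records


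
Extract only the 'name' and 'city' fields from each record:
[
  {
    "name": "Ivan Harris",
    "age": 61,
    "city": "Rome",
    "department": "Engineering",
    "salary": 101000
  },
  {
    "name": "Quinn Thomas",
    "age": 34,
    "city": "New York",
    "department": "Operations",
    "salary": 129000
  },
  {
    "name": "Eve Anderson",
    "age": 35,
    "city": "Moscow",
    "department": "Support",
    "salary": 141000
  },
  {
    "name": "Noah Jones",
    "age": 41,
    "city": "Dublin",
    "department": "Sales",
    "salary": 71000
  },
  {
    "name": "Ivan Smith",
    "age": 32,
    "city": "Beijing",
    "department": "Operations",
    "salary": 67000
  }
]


Original: 5 records with fields: name, age, city, department, salary
Keep: ['name', 'city']
Drop: ['age', 'department', 'salary']
Result: 5 records, 2 fields each

[
  {
    "name": "Ivan Harris",
    "city": "Rome"
  },
  {
    "name": "Quinn Thomas",
    "city": "New York"
  },
  {
    "name": "Eve Anderson",
    "city": "Moscow"
  },
  {
    "name": "Noah Jones",
    "city": "Dublin"
  },
  {
    "name": "Ivan Smith",
    "city": "Beijing"
  }
]


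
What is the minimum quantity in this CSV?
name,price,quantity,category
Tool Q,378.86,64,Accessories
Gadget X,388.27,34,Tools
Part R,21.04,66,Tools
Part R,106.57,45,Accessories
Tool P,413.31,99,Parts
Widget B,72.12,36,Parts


Computing minimum quantity:
Values: [64, 34, 66, 45, 99, 36]
Min = 34

34


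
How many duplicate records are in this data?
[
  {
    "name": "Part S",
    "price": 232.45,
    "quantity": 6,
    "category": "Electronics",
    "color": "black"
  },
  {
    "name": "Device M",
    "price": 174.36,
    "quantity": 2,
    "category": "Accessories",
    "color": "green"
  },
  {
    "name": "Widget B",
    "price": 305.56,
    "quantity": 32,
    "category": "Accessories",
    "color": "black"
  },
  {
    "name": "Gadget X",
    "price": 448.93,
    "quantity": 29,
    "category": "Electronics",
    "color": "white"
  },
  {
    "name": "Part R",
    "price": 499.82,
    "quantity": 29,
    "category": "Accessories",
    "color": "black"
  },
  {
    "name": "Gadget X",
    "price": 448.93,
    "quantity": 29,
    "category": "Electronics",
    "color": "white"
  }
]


Checking 6 records for duplicates:

  Row 1: Part S ($232.45, qty 6)
  Row 2: Device M ($174.36, qty 2)
  Row 3: Widget B ($305.56, qty 32)
  Row 4: Gadget X ($448.93, qty 29)
  Row 5: Part R ($499.82, qty 29)
  Row 6: Gadget X ($448.93, qty 29) <-- DUPLICATE

Duplicates found: 1
Unique records: 5

1 duplicates, 5 unique


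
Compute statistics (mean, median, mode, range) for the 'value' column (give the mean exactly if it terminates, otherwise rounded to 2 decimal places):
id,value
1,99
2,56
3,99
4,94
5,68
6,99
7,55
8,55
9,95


Data: [99, 56, 99, 94, 68, 99, 55, 55, 95]
Count: 9
Sum: 720
Mean: 720/9 = 80
Sorted: [55, 55, 56, 68, 94, 95, 99, 99, 99]
Median: 94.0
Mode: 99 (3 times)
Range: 99 - 55 = 44
Min: 55, Max: 99

mean=80, median=94.0, mode=99, range=44


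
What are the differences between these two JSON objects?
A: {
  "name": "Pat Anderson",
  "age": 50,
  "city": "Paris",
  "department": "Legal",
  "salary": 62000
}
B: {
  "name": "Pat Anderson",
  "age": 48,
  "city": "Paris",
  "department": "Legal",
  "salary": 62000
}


Comparing each field (in key order):
  name: same
  age: DIFFERENT
  city: same
  department: same
  salary: same
Differences:
  age: 50 -> 48

1 field(s) changed

1 change: age


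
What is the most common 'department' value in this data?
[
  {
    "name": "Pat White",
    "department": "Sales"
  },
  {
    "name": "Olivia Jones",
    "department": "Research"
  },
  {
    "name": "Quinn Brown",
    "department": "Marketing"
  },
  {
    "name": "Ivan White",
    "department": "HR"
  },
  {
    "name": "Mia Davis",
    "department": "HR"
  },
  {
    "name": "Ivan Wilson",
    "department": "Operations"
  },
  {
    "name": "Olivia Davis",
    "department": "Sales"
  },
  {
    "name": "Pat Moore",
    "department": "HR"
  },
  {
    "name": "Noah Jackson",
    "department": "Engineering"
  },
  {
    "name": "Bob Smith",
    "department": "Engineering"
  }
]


Counting 'department' values across 10 records:

  HR: 3 ###
  Sales: 2 ##
  Engineering: 2 ##
  Research: 1 #
  Marketing: 1 #
  Operations: 1 #

Most common: HR (3 times)

HR (3 times)


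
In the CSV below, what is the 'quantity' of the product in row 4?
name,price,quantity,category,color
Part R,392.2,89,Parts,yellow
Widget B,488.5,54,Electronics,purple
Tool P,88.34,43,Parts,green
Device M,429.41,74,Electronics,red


Query: Row 4 ('Device M'), column 'quantity'
Value: 74

74


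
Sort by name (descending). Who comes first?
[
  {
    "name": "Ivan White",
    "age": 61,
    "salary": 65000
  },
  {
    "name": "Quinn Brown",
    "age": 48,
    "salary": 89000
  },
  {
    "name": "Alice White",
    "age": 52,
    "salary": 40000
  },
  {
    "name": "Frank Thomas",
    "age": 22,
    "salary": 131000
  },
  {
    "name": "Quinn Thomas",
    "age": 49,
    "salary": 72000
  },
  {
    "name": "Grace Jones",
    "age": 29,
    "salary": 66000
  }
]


Sort by: name (descending)

Sorted order:
  1. Quinn Thomas (name = Quinn Thomas)
  2. Quinn Brown (name = Quinn Brown)
  3. Ivan White (name = Ivan White)
  4. Grace Jones (name = Grace Jones)
  5. Frank Thomas (name = Frank Thomas)
  6. Alice White (name = Alice White)

First: Quinn Thomas

Quinn Thomas


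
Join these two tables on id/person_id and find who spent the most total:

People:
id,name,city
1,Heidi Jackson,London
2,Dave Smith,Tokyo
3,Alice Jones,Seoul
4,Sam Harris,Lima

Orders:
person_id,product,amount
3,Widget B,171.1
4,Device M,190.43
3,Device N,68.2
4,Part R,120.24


Join on: people.id = orders.person_id

Joined rows:
  Alice Jones (Seoul) bought Widget B for $171.1
  Sam Harris (Lima) bought Device M for $190.43
  Alice Jones (Seoul) bought Device N for $68.2
  Sam Harris (Lima) bought Part R for $120.24

Total per person:
  Sam Harris: $310.67
  Alice Jones: $239.30

Top spender: Sam Harris ($310.67)

Sam Harris ($310.67)


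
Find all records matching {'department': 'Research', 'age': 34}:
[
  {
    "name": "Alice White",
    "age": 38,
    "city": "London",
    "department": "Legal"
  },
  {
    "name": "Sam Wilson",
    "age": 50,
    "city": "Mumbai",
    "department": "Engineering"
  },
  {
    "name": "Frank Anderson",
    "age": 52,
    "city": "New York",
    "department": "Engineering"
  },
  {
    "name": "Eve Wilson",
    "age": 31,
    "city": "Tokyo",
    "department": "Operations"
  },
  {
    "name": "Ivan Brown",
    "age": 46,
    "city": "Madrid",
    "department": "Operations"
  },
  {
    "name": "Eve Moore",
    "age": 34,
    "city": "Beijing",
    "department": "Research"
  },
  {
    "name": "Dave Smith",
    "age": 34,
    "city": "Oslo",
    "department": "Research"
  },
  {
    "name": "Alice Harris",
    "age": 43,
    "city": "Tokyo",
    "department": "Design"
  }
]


Search criteria: {'department': 'Research', 'age': 34}

Checking 8 records:
  Alice White: {department: Legal, age: 38}
  Sam Wilson: {department: Engineering, age: 50}
  Frank Anderson: {department: Engineering, age: 52}
  Eve Wilson: {department: Operations, age: 31}
  Ivan Brown: {department: Operations, age: 46}
  Eve Moore: {department: Research, age: 34} <-- MATCH
  Dave Smith: {department: Research, age: 34} <-- MATCH
  Alice Harris: {department: Design, age: 43}

Matches: ["Eve Moore", "Dave Smith"]

["Eve Moore", "Dave Smith"]


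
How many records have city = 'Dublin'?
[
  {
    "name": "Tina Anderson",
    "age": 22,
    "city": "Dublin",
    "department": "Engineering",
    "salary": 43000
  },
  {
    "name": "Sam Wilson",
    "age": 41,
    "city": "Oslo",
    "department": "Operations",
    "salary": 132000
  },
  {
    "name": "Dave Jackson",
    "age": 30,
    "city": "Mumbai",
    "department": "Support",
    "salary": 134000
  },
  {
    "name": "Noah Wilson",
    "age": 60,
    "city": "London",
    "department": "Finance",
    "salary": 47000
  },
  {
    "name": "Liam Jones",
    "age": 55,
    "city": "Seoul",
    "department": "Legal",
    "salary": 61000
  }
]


Data: 5 records
Condition: city = 'Dublin'

Checking each record:
  Tina Anderson: Dublin MATCH
  Sam Wilson: Oslo
  Dave Jackson: Mumbai
  Noah Wilson: London
  Liam Jones: Seoul

Count: 1

1


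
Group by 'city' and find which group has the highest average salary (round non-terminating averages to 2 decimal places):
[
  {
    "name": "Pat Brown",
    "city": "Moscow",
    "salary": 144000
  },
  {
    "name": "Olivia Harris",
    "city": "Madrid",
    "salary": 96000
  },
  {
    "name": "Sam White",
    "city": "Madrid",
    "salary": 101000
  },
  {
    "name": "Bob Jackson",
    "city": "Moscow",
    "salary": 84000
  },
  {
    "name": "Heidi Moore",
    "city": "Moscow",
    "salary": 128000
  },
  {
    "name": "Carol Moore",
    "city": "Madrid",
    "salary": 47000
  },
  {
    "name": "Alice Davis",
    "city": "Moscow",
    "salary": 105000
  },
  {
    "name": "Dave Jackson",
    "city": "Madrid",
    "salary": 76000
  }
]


Group by: city

Groups:
  Madrid: 4 people, avg salary = 320000/4 = $80000
  Moscow: 4 people, avg salary = 461000/4 = $115250

Highest average salary: Moscow ($115250)

Moscow ($115250)


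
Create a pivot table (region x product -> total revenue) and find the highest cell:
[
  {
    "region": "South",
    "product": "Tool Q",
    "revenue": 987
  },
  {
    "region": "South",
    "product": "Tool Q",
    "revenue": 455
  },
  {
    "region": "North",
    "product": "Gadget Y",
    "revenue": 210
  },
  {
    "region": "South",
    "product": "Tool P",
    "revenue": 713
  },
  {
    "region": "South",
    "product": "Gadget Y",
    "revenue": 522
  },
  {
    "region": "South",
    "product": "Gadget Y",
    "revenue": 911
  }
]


Pivot: region (rows) x product (columns) -> total revenue

     Gadget Y      Tool P        Tool Q      
North          210             0             0  
South         1433           713          1442  

Highest: South / Tool Q = $1442

South / Tool Q = $1442


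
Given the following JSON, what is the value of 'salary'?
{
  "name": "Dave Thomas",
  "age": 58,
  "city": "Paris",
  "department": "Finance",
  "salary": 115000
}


Looking up field 'salary'
Value: 115000

115000


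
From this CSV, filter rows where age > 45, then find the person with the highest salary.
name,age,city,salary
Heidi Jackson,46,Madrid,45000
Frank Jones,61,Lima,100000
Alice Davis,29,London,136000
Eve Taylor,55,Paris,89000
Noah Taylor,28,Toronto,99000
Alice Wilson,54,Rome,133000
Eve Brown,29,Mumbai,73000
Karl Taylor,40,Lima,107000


Filter: age > 45
Sort by: salary (descending)

Filtered records (4):
  Alice Wilson, age 54, salary $133000
  Frank Jones, age 61, salary $100000
  Eve Taylor, age 55, salary $89000
  Heidi Jackson, age 46, salary $45000

Highest salary: Alice Wilson ($133000)

Alice Wilson


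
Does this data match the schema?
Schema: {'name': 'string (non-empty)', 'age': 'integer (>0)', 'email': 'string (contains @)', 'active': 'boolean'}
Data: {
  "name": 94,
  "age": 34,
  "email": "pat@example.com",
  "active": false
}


Validating each field against schema:
  name: FAIL (94 is not a string)
  age: OK (positive integer)
  email: OK (string with @)
  active: OK (boolean)

Result: INVALID (1 error: name)

INVALID (1 error: name)


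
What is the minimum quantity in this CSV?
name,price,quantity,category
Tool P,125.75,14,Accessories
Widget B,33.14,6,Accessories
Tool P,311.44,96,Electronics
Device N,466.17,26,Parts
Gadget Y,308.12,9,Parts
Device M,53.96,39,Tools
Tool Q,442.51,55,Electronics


Computing minimum quantity:
Values: [14, 6, 96, 26, 9, 39, 55]
Min = 6

6


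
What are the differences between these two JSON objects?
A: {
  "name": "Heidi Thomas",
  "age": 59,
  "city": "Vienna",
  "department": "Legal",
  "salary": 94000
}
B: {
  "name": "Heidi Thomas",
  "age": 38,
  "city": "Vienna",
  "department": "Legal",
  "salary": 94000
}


Comparing each field (in key order):
  name: same
  age: DIFFERENT
  city: same
  department: same
  salary: same
Differences:
  age: 59 -> 38

1 field(s) changed

1 change: age


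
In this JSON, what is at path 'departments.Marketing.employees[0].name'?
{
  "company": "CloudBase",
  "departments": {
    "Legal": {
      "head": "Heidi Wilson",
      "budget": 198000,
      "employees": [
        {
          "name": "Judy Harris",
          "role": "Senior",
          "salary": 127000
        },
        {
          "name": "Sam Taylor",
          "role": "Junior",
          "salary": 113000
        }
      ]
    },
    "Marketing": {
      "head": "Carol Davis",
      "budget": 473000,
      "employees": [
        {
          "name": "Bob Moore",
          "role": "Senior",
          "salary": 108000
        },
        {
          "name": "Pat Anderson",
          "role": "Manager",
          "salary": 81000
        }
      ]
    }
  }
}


Path: departments.Marketing.employees[0].name

Navigate:
  -> departments
  -> Marketing
  -> employees[0].name = 'Bob Moore'

Bob Moore


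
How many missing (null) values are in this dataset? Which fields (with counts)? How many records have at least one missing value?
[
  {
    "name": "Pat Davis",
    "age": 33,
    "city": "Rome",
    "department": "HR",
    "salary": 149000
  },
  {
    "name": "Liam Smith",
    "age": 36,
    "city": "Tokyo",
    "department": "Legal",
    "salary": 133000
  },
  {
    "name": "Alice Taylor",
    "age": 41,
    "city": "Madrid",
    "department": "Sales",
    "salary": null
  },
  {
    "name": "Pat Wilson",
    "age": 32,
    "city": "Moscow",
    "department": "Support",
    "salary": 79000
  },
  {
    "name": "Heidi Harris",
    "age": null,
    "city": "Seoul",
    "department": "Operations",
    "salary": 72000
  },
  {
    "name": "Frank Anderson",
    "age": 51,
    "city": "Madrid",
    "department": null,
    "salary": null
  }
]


Checking for missing (null) values in 6 records:

  Pat Davis: complete
  Liam Smith: complete
  Alice Taylor: salary
  Pat Wilson: complete
  Heidi Harris: age
  Frank Anderson: department, salary

Per field:
  name: 0 missing
  age: 1 missing
  city: 0 missing
  department: 1 missing
  salary: 2 missing

Total missing values: 4
Records with any missing: 3

4 missing values (age: 1, department: 1, salary: 2); 3 incomplete records


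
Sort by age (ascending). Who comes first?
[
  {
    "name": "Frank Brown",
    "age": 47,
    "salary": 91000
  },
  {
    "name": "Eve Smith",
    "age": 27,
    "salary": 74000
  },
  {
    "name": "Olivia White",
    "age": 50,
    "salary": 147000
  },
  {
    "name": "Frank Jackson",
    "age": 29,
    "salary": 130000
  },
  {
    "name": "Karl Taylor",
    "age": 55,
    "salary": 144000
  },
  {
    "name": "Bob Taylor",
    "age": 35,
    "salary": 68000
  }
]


Sort by: age (ascending)

Sorted order:
  1. Eve Smith (age = 27)
  2. Frank Jackson (age = 29)
  3. Bob Taylor (age = 35)
  4. Frank Brown (age = 47)
  5. Olivia White (age = 50)
  6. Karl Taylor (age = 55)

First: Eve Smith

Eve Smith


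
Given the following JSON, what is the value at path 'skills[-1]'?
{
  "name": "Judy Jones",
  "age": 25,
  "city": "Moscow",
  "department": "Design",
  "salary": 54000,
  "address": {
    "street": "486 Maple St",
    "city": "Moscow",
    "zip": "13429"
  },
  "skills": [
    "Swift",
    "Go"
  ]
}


Query: skills[-1]
Path: skills -> last element
Value: Go

Go


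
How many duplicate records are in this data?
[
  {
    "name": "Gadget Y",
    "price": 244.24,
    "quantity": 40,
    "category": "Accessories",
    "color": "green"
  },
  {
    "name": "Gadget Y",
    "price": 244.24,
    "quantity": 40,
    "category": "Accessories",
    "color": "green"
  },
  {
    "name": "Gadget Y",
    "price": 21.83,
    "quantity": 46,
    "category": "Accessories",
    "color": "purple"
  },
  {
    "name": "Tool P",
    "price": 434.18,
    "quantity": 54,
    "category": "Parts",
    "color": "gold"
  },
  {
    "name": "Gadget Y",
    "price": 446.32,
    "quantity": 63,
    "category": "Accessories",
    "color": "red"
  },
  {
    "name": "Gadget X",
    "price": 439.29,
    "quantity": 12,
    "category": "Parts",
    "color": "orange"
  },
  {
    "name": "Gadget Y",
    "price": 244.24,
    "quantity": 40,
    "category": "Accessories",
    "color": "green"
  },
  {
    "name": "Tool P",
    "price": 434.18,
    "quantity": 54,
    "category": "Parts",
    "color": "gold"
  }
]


Checking 8 records for duplicates:

  Row 1: Gadget Y ($244.24, qty 40)
  Row 2: Gadget Y ($244.24, qty 40) <-- DUPLICATE
  Row 3: Gadget Y ($21.83, qty 46)
  Row 4: Tool P ($434.18, qty 54)
  Row 5: Gadget Y ($446.32, qty 63)
  Row 6: Gadget X ($439.29, qty 12)
  Row 7: Gadget Y ($244.24, qty 40) <-- DUPLICATE
  Row 8: Tool P ($434.18, qty 54) <-- DUPLICATE

Duplicates found: 3
Unique records: 5

3 duplicates, 5 unique


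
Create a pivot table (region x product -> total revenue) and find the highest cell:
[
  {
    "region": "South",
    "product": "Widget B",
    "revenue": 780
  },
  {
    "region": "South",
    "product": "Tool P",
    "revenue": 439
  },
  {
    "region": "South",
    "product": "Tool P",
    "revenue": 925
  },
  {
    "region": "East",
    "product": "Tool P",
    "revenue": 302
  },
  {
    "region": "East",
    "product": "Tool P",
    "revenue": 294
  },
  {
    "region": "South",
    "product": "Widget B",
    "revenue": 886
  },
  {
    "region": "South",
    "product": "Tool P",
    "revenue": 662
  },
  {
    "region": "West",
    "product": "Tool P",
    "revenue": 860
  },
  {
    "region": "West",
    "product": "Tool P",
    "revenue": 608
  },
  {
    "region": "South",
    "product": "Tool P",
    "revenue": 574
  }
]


Pivot: region (rows) x product (columns) -> total revenue

     Tool P        Widget B    
East           596             0  
South         2600          1666  
West          1468             0  

Highest: South / Tool P = $2600

South / Tool P = $2600


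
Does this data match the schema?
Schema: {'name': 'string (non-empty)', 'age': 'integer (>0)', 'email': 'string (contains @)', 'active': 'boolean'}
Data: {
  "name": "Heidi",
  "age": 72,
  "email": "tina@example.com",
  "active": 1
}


Validating each field against schema:
  name: OK (non-empty string)
  age: OK (positive integer)
  email: OK (string with @)
  active: FAIL (1 is not a boolean)

Result: INVALID (1 error: active)

INVALID (1 error: active)


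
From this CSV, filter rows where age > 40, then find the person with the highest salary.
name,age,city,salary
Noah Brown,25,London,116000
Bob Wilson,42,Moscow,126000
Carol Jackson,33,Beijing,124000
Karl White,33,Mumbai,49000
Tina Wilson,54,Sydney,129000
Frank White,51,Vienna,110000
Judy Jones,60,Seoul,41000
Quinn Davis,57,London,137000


Filter: age > 40
Sort by: salary (descending)

Filtered records (5):
  Quinn Davis, age 57, salary $137000
  Tina Wilson, age 54, salary $129000
  Bob Wilson, age 42, salary $126000
  Frank White, age 51, salary $110000
  Judy Jones, age 60, salary $41000

Highest salary: Quinn Davis ($137000)

Quinn Davis


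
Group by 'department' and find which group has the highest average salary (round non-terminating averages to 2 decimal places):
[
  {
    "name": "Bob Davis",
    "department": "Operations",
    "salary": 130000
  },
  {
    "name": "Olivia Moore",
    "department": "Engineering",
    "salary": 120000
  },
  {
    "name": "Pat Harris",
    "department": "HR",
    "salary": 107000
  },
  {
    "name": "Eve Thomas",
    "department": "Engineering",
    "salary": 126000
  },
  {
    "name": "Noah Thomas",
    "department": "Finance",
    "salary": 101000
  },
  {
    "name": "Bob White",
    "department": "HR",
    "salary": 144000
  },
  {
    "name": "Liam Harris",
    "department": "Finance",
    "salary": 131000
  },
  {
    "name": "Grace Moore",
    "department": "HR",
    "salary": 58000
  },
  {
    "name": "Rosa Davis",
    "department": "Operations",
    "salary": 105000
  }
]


Group by: department

Groups:
  Engineering: 2 people, avg salary = 246000/2 = $123000
  Finance: 2 people, avg salary = 232000/2 = $116000
  HR: 3 people, avg salary = 309000/3 = $103000
  Operations: 2 people, avg salary = 235000/2 = $117500

Highest average salary: Engineering ($123000)

Engineering ($123000)


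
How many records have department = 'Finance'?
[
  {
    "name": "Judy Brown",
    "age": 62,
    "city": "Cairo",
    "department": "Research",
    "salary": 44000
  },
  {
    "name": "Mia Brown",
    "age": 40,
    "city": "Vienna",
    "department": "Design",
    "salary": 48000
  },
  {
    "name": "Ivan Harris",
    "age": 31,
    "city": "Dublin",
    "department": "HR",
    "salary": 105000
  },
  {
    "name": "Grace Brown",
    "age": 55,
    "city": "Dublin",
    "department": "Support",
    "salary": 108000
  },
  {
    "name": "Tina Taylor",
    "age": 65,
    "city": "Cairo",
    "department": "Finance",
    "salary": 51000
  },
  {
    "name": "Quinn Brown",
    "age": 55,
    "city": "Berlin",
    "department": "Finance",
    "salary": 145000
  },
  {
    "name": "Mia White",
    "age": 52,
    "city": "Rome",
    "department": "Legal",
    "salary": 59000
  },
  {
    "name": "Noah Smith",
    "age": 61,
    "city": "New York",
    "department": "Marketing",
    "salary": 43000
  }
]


Data: 8 records
Condition: department = 'Finance'

Checking each record:
  Judy Brown: Research
  Mia Brown: Design
  Ivan Harris: HR
  Grace Brown: Support
  Tina Taylor: Finance MATCH
  Quinn Brown: Finance MATCH
  Mia White: Legal
  Noah Smith: Marketing

Count: 2

2
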